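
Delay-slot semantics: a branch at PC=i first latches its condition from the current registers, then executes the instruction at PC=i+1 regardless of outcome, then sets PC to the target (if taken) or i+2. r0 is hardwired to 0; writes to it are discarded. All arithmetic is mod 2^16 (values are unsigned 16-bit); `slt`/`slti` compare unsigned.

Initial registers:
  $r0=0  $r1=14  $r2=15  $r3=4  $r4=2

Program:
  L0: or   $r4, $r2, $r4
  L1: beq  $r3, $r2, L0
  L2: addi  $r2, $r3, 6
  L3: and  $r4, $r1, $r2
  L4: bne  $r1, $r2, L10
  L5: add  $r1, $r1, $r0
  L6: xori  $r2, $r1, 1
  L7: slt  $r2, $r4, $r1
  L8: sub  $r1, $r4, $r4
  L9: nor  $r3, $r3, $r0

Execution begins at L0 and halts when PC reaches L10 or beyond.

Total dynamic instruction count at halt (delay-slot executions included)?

6

PC=0  or   $r4, $r2, $r4     | $r0=0 $r1=14 $r2=15 $r3=4 $r4=15
PC=1  beq  $r3, $r2, L0      | $r0=0 $r1=14 $r2=15 $r3=4 $r4=15  [not taken]
PC=2  addi  $r2, $r3, 6      | $r0=0 $r1=14 $r2=10 $r3=4 $r4=15
PC=3  and  $r4, $r1, $r2     | $r0=0 $r1=14 $r2=10 $r3=4 $r4=10
PC=4  bne  $r1, $r2, L10     | $r0=0 $r1=14 $r2=10 $r3=4 $r4=10  [TAKEN]
PC=5  add  $r1, $r1, $r0     | $r0=0 $r1=14 $r2=10 $r3=4 $r4=10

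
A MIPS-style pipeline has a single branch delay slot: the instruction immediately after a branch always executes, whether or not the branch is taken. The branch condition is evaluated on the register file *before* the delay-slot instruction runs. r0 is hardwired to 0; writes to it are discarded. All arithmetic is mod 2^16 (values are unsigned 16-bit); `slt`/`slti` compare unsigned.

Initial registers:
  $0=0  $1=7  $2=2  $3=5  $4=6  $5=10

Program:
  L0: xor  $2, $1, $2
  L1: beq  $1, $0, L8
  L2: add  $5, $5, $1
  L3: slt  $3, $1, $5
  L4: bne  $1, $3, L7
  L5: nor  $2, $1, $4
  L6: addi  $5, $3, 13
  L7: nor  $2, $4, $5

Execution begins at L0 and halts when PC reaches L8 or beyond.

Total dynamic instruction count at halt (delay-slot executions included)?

7

#0 xor  $2, $1, $2 ; 0/7/5/5/6/10
#1 beq  $1, $0, L8 ; 0/7/5/5/6/10 ; →fallthru
#2 add  $5, $5, $1 ; 0/7/5/5/6/17
#3 slt  $3, $1, $5 ; 0/7/5/1/6/17
#4 bne  $1, $3, L7 ; 0/7/5/1/6/17 ; →target
#5 nor  $2, $1, $4 ; 0/7/65528/1/6/17
#7 nor  $2, $4, $5 ; 0/7/65512/1/6/17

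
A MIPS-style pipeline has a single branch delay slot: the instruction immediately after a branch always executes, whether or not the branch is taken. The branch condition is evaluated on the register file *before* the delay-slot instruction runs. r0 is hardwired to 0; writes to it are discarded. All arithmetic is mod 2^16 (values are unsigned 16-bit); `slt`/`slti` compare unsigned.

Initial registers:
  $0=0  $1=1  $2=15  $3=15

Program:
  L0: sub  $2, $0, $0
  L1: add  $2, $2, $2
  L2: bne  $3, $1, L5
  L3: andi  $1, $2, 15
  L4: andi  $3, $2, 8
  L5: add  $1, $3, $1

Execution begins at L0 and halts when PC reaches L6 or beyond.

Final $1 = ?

#0 sub  $2, $0, $0 ; 0/1/0/15
#1 add  $2, $2, $2 ; 0/1/0/15
#2 bne  $3, $1, L5 ; 0/1/0/15 ; →target
#3 andi  $1, $2, 15 ; 0/0/0/15
#5 add  $1, $3, $1 ; 0/15/0/15

15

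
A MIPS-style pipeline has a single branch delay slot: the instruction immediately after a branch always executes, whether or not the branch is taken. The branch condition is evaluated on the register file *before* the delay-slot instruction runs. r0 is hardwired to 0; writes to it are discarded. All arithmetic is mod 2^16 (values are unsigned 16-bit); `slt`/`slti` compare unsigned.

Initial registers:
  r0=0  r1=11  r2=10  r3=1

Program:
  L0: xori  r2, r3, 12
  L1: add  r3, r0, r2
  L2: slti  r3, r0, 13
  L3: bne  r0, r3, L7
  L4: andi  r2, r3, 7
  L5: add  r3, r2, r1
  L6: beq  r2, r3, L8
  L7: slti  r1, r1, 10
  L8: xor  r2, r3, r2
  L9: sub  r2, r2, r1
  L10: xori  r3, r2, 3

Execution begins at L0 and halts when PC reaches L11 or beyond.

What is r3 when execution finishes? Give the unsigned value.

[0] xori  r2, r3, 12  →  {r0:0, r1:11, r2:13, r3:1}
[1] add  r3, r0, r2  →  {r0:0, r1:11, r2:13, r3:13}
[2] slti  r3, r0, 13  →  {r0:0, r1:11, r2:13, r3:1}
[3] bne  r0, r3, L7  →  {r0:0, r1:11, r2:13, r3:1}  ⟨branch taken⟩
[4] andi  r2, r3, 7  →  {r0:0, r1:11, r2:1, r3:1}
[7] slti  r1, r1, 10  →  {r0:0, r1:0, r2:1, r3:1}
[8] xor  r2, r3, r2  →  {r0:0, r1:0, r2:0, r3:1}
[9] sub  r2, r2, r1  →  {r0:0, r1:0, r2:0, r3:1}
[10] xori  r3, r2, 3  →  {r0:0, r1:0, r2:0, r3:3}

3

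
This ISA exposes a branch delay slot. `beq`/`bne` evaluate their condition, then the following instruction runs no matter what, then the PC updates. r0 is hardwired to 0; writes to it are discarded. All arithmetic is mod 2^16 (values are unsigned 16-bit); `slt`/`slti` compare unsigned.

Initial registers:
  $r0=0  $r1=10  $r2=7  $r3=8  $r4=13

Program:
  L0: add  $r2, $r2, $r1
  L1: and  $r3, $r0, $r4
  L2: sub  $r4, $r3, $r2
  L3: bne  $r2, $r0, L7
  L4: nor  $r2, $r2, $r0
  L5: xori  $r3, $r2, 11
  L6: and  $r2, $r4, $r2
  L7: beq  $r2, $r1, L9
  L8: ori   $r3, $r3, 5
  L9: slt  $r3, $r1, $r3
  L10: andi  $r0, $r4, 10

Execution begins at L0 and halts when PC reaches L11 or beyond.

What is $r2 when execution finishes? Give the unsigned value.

  step pc=0: add  $r2, $r2, $r1  regs=(0,10,17,8,13)
  step pc=1: and  $r3, $r0, $r4  regs=(0,10,17,0,13)
  step pc=2: sub  $r4, $r3, $r2  regs=(0,10,17,0,65519)
  step pc=3: bne  $r2, $r0, L7  cond=T  regs=(0,10,17,0,65519)
  step pc=4: nor  $r2, $r2, $r0  regs=(0,10,65518,0,65519)
  step pc=7: beq  $r2, $r1, L9  cond=F  regs=(0,10,65518,0,65519)
  step pc=8: ori   $r3, $r3, 5  regs=(0,10,65518,5,65519)
  step pc=9: slt  $r3, $r1, $r3  regs=(0,10,65518,0,65519)
  step pc=10: andi  $r0, $r4, 10  regs=(0,10,65518,0,65519)

65518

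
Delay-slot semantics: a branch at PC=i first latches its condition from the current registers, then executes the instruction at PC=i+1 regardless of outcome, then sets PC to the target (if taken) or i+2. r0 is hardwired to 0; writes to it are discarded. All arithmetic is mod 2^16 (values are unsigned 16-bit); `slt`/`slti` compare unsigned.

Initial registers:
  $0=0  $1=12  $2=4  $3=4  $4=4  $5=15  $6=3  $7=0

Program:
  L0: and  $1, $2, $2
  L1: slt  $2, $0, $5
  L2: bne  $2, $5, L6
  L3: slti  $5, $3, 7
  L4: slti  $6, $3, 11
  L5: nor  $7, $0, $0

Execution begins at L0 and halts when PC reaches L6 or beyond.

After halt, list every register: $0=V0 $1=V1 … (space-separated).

#0 and  $1, $2, $2 ; 0/4/4/4/4/15/3/0
#1 slt  $2, $0, $5 ; 0/4/1/4/4/15/3/0
#2 bne  $2, $5, L6 ; 0/4/1/4/4/15/3/0 ; →target
#3 slti  $5, $3, 7 ; 0/4/1/4/4/1/3/0

$0=0 $1=4 $2=1 $3=4 $4=4 $5=1 $6=3 $7=0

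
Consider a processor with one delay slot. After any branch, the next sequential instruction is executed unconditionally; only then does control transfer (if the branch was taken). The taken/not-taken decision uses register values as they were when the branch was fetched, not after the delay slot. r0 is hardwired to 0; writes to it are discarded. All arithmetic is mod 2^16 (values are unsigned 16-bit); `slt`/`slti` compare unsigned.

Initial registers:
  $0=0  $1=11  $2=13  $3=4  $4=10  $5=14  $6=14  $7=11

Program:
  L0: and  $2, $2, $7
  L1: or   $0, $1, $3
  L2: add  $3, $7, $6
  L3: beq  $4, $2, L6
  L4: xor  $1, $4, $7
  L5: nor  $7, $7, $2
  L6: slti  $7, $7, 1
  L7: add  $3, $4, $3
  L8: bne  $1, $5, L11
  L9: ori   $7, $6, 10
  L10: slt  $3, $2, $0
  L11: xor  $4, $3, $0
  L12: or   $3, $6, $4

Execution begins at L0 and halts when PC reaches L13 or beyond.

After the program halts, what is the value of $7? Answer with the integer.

PC=0  and  $2, $2, $7        | $0=0 $1=11 $2=9 $3=4 $4=10 $5=14 $6=14 $7=11
PC=1  or   $0, $1, $3        | $0=0 $1=11 $2=9 $3=4 $4=10 $5=14 $6=14 $7=11
PC=2  add  $3, $7, $6        | $0=0 $1=11 $2=9 $3=25 $4=10 $5=14 $6=14 $7=11
PC=3  beq  $4, $2, L6        | $0=0 $1=11 $2=9 $3=25 $4=10 $5=14 $6=14 $7=11  [not taken]
PC=4  xor  $1, $4, $7        | $0=0 $1=1 $2=9 $3=25 $4=10 $5=14 $6=14 $7=11
PC=5  nor  $7, $7, $2        | $0=0 $1=1 $2=9 $3=25 $4=10 $5=14 $6=14 $7=65524
PC=6  slti  $7, $7, 1        | $0=0 $1=1 $2=9 $3=25 $4=10 $5=14 $6=14 $7=0
PC=7  add  $3, $4, $3        | $0=0 $1=1 $2=9 $3=35 $4=10 $5=14 $6=14 $7=0
PC=8  bne  $1, $5, L11       | $0=0 $1=1 $2=9 $3=35 $4=10 $5=14 $6=14 $7=0  [TAKEN]
PC=9  ori   $7, $6, 10       | $0=0 $1=1 $2=9 $3=35 $4=10 $5=14 $6=14 $7=14
PC=11 xor  $4, $3, $0        | $0=0 $1=1 $2=9 $3=35 $4=35 $5=14 $6=14 $7=14
PC=12 or   $3, $6, $4        | $0=0 $1=1 $2=9 $3=47 $4=35 $5=14 $6=14 $7=14

14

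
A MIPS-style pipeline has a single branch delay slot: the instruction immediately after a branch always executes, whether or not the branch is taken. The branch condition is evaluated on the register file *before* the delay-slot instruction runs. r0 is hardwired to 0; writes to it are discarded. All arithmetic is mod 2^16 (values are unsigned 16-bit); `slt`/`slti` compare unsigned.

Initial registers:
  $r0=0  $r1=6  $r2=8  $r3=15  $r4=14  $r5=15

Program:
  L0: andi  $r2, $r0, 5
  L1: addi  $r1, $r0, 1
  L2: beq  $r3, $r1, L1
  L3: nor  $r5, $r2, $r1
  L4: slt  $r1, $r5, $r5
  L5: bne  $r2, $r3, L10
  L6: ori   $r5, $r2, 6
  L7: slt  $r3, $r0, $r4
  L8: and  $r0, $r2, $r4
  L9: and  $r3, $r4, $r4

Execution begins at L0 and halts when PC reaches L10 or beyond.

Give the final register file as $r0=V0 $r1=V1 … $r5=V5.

$r0=0 $r1=0 $r2=0 $r3=15 $r4=14 $r5=6

PC=0  andi  $r2, $r0, 5      | $r0=0 $r1=6 $r2=0 $r3=15 $r4=14 $r5=15
PC=1  addi  $r1, $r0, 1      | $r0=0 $r1=1 $r2=0 $r3=15 $r4=14 $r5=15
PC=2  beq  $r3, $r1, L1      | $r0=0 $r1=1 $r2=0 $r3=15 $r4=14 $r5=15  [not taken]
PC=3  nor  $r5, $r2, $r1     | $r0=0 $r1=1 $r2=0 $r3=15 $r4=14 $r5=65534
PC=4  slt  $r1, $r5, $r5     | $r0=0 $r1=0 $r2=0 $r3=15 $r4=14 $r5=65534
PC=5  bne  $r2, $r3, L10     | $r0=0 $r1=0 $r2=0 $r3=15 $r4=14 $r5=65534  [TAKEN]
PC=6  ori   $r5, $r2, 6      | $r0=0 $r1=0 $r2=0 $r3=15 $r4=14 $r5=6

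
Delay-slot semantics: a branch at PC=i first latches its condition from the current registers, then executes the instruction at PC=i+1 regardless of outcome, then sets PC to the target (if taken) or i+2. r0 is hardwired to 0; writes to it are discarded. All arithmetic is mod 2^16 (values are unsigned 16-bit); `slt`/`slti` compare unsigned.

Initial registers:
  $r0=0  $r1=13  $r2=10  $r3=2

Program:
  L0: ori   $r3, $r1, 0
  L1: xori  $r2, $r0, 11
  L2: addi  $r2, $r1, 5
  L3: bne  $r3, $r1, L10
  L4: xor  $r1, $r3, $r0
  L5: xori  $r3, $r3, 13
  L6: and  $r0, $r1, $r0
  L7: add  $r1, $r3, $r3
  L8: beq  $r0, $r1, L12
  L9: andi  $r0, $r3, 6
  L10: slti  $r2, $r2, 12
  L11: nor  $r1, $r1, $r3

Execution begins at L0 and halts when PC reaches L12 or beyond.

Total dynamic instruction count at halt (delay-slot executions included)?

[0] ori   $r3, $r1, 0  →  {$r0:0, $r1:13, $r2:10, $r3:13}
[1] xori  $r2, $r0, 11  →  {$r0:0, $r1:13, $r2:11, $r3:13}
[2] addi  $r2, $r1, 5  →  {$r0:0, $r1:13, $r2:18, $r3:13}
[3] bne  $r3, $r1, L10  →  {$r0:0, $r1:13, $r2:18, $r3:13}  ⟨branch fallthrough⟩
[4] xor  $r1, $r3, $r0  →  {$r0:0, $r1:13, $r2:18, $r3:13}
[5] xori  $r3, $r3, 13  →  {$r0:0, $r1:13, $r2:18, $r3:0}
[6] and  $r0, $r1, $r0  →  {$r0:0, $r1:13, $r2:18, $r3:0}
[7] add  $r1, $r3, $r3  →  {$r0:0, $r1:0, $r2:18, $r3:0}
[8] beq  $r0, $r1, L12  →  {$r0:0, $r1:0, $r2:18, $r3:0}  ⟨branch taken⟩
[9] andi  $r0, $r3, 6  →  {$r0:0, $r1:0, $r2:18, $r3:0}

10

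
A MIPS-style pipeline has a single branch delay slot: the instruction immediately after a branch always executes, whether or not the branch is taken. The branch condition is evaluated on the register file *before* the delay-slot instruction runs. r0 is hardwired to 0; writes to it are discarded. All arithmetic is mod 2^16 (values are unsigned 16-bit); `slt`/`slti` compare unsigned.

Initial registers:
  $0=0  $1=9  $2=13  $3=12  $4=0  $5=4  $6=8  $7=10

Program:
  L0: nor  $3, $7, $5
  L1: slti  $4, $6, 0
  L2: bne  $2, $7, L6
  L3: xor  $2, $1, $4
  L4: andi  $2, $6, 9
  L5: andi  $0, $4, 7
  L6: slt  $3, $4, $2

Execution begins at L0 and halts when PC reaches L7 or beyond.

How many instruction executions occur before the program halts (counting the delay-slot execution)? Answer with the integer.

5

#0 nor  $3, $7, $5 ; 0/9/13/65521/0/4/8/10
#1 slti  $4, $6, 0 ; 0/9/13/65521/0/4/8/10
#2 bne  $2, $7, L6 ; 0/9/13/65521/0/4/8/10 ; →target
#3 xor  $2, $1, $4 ; 0/9/9/65521/0/4/8/10
#6 slt  $3, $4, $2 ; 0/9/9/1/0/4/8/10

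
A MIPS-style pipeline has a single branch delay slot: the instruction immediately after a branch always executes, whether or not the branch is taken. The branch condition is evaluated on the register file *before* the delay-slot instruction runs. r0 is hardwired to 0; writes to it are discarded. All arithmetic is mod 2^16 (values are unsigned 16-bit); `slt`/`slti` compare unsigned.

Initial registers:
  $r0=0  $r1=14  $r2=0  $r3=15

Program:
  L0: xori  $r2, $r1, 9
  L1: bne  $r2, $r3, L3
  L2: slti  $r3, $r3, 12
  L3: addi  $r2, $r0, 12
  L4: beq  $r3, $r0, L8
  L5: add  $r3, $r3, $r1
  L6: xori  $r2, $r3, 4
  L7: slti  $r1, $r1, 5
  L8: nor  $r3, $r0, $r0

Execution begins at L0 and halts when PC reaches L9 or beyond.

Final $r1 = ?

  step pc=0: xori  $r2, $r1, 9  regs=(0,14,7,15)
  step pc=1: bne  $r2, $r3, L3  cond=T  regs=(0,14,7,15)
  step pc=2: slti  $r3, $r3, 12  regs=(0,14,7,0)
  step pc=3: addi  $r2, $r0, 12  regs=(0,14,12,0)
  step pc=4: beq  $r3, $r0, L8  cond=T  regs=(0,14,12,0)
  step pc=5: add  $r3, $r3, $r1  regs=(0,14,12,14)
  step pc=8: nor  $r3, $r0, $r0  regs=(0,14,12,65535)

14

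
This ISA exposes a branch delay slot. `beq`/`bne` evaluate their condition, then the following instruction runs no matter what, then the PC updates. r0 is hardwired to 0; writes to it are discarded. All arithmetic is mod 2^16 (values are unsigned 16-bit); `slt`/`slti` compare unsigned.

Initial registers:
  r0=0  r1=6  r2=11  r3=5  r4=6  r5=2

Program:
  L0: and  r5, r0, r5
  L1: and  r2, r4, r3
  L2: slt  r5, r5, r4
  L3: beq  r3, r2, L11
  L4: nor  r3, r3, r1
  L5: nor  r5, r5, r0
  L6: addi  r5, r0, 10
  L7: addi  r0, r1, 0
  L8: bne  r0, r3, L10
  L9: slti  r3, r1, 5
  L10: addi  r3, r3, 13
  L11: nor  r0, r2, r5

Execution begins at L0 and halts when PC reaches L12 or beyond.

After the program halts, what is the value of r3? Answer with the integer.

13

[0] and  r5, r0, r5  →  {r0:0, r1:6, r2:11, r3:5, r4:6, r5:0}
[1] and  r2, r4, r3  →  {r0:0, r1:6, r2:4, r3:5, r4:6, r5:0}
[2] slt  r5, r5, r4  →  {r0:0, r1:6, r2:4, r3:5, r4:6, r5:1}
[3] beq  r3, r2, L11  →  {r0:0, r1:6, r2:4, r3:5, r4:6, r5:1}  ⟨branch fallthrough⟩
[4] nor  r3, r3, r1  →  {r0:0, r1:6, r2:4, r3:65528, r4:6, r5:1}
[5] nor  r5, r5, r0  →  {r0:0, r1:6, r2:4, r3:65528, r4:6, r5:65534}
[6] addi  r5, r0, 10  →  {r0:0, r1:6, r2:4, r3:65528, r4:6, r5:10}
[7] addi  r0, r1, 0  →  {r0:0, r1:6, r2:4, r3:65528, r4:6, r5:10}
[8] bne  r0, r3, L10  →  {r0:0, r1:6, r2:4, r3:65528, r4:6, r5:10}  ⟨branch taken⟩
[9] slti  r3, r1, 5  →  {r0:0, r1:6, r2:4, r3:0, r4:6, r5:10}
[10] addi  r3, r3, 13  →  {r0:0, r1:6, r2:4, r3:13, r4:6, r5:10}
[11] nor  r0, r2, r5  →  {r0:0, r1:6, r2:4, r3:13, r4:6, r5:10}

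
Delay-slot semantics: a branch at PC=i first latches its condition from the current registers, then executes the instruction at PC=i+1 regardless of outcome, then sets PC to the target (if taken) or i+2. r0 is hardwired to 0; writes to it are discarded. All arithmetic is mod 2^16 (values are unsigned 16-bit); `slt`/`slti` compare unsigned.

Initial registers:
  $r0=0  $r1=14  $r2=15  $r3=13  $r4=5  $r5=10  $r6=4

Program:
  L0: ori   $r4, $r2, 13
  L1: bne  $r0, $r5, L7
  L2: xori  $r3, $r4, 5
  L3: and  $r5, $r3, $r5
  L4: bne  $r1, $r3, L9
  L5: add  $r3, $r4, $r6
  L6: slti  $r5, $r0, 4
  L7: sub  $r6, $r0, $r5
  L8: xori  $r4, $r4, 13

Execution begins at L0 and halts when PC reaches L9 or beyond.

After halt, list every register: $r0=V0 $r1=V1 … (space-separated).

PC=0  ori   $r4, $r2, 13     | $r0=0 $r1=14 $r2=15 $r3=13 $r4=15 $r5=10 $r6=4
PC=1  bne  $r0, $r5, L7      | $r0=0 $r1=14 $r2=15 $r3=13 $r4=15 $r5=10 $r6=4  [TAKEN]
PC=2  xori  $r3, $r4, 5      | $r0=0 $r1=14 $r2=15 $r3=10 $r4=15 $r5=10 $r6=4
PC=7  sub  $r6, $r0, $r5     | $r0=0 $r1=14 $r2=15 $r3=10 $r4=15 $r5=10 $r6=65526
PC=8  xori  $r4, $r4, 13     | $r0=0 $r1=14 $r2=15 $r3=10 $r4=2 $r5=10 $r6=65526

$r0=0 $r1=14 $r2=15 $r3=10 $r4=2 $r5=10 $r6=65526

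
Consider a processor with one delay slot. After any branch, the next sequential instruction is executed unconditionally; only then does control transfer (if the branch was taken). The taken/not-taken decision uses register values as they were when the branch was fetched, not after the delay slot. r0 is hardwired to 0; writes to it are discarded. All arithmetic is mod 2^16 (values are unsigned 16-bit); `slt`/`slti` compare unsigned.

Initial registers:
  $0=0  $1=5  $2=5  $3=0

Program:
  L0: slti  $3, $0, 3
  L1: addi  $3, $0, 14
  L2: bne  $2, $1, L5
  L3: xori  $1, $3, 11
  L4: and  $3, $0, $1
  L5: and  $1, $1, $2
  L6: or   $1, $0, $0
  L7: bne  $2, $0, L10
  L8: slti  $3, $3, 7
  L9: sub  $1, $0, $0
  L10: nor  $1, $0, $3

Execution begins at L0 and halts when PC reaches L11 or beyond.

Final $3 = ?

1

#0 slti  $3, $0, 3 ; 0/5/5/1
#1 addi  $3, $0, 14 ; 0/5/5/14
#2 bne  $2, $1, L5 ; 0/5/5/14 ; →fallthru
#3 xori  $1, $3, 11 ; 0/5/5/14
#4 and  $3, $0, $1 ; 0/5/5/0
#5 and  $1, $1, $2 ; 0/5/5/0
#6 or   $1, $0, $0 ; 0/0/5/0
#7 bne  $2, $0, L10 ; 0/0/5/0 ; →target
#8 slti  $3, $3, 7 ; 0/0/5/1
#10 nor  $1, $0, $3 ; 0/65534/5/1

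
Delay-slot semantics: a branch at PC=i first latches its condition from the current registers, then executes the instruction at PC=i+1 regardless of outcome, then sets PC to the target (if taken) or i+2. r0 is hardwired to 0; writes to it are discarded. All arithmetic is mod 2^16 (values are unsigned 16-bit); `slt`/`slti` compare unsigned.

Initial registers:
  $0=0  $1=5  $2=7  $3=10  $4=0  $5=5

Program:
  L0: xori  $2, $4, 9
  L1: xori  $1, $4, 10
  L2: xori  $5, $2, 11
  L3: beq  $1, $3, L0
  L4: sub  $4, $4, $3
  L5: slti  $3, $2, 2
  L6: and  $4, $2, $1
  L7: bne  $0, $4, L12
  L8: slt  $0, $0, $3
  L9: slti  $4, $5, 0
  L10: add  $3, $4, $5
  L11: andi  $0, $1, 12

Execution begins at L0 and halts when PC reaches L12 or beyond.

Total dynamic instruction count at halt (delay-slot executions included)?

PC=0  xori  $2, $4, 9        | $0=0 $1=5 $2=9 $3=10 $4=0 $5=5
PC=1  xori  $1, $4, 10       | $0=0 $1=10 $2=9 $3=10 $4=0 $5=5
PC=2  xori  $5, $2, 11       | $0=0 $1=10 $2=9 $3=10 $4=0 $5=2
PC=3  beq  $1, $3, L0        | $0=0 $1=10 $2=9 $3=10 $4=0 $5=2  [TAKEN]
PC=4  sub  $4, $4, $3        | $0=0 $1=10 $2=9 $3=10 $4=65526 $5=2
PC=0  xori  $2, $4, 9        | $0=0 $1=10 $2=65535 $3=10 $4=65526 $5=2
PC=1  xori  $1, $4, 10       | $0=0 $1=65532 $2=65535 $3=10 $4=65526 $5=2
PC=2  xori  $5, $2, 11       | $0=0 $1=65532 $2=65535 $3=10 $4=65526 $5=65524
PC=3  beq  $1, $3, L0        | $0=0 $1=65532 $2=65535 $3=10 $4=65526 $5=65524  [not taken]
PC=4  sub  $4, $4, $3        | $0=0 $1=65532 $2=65535 $3=10 $4=65516 $5=65524
PC=5  slti  $3, $2, 2        | $0=0 $1=65532 $2=65535 $3=0 $4=65516 $5=65524
PC=6  and  $4, $2, $1        | $0=0 $1=65532 $2=65535 $3=0 $4=65532 $5=65524
PC=7  bne  $0, $4, L12       | $0=0 $1=65532 $2=65535 $3=0 $4=65532 $5=65524  [TAKEN]
PC=8  slt  $0, $0, $3        | $0=0 $1=65532 $2=65535 $3=0 $4=65532 $5=65524

14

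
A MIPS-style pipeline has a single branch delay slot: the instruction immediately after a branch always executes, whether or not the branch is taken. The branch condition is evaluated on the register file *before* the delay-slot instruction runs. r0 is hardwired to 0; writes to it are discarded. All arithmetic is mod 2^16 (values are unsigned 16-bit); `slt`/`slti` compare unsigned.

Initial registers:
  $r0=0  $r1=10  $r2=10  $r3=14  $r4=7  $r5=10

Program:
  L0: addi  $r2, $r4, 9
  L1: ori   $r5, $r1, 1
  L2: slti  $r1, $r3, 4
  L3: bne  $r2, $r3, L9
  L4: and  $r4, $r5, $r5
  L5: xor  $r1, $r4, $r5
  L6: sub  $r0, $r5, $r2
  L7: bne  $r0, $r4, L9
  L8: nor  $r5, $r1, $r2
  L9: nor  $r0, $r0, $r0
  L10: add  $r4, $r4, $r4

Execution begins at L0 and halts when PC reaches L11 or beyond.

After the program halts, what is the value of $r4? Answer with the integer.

22

[0] addi  $r2, $r4, 9  →  {$r0:0, $r1:10, $r2:16, $r3:14, $r4:7, $r5:10}
[1] ori   $r5, $r1, 1  →  {$r0:0, $r1:10, $r2:16, $r3:14, $r4:7, $r5:11}
[2] slti  $r1, $r3, 4  →  {$r0:0, $r1:0, $r2:16, $r3:14, $r4:7, $r5:11}
[3] bne  $r2, $r3, L9  →  {$r0:0, $r1:0, $r2:16, $r3:14, $r4:7, $r5:11}  ⟨branch taken⟩
[4] and  $r4, $r5, $r5  →  {$r0:0, $r1:0, $r2:16, $r3:14, $r4:11, $r5:11}
[9] nor  $r0, $r0, $r0  →  {$r0:0, $r1:0, $r2:16, $r3:14, $r4:11, $r5:11}
[10] add  $r4, $r4, $r4  →  {$r0:0, $r1:0, $r2:16, $r3:14, $r4:22, $r5:11}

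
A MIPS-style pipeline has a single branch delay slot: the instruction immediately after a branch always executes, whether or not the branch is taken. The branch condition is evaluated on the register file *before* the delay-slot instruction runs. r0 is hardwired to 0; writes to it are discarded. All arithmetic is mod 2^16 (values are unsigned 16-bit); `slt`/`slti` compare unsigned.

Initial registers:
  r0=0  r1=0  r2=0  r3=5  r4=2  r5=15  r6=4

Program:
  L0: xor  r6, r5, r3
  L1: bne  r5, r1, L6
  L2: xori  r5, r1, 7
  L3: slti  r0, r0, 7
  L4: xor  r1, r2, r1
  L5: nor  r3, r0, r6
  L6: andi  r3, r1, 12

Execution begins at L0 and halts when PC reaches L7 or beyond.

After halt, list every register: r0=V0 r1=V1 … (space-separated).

[0] xor  r6, r5, r3  →  {r0:0, r1:0, r2:0, r3:5, r4:2, r5:15, r6:10}
[1] bne  r5, r1, L6  →  {r0:0, r1:0, r2:0, r3:5, r4:2, r5:15, r6:10}  ⟨branch taken⟩
[2] xori  r5, r1, 7  →  {r0:0, r1:0, r2:0, r3:5, r4:2, r5:7, r6:10}
[6] andi  r3, r1, 12  →  {r0:0, r1:0, r2:0, r3:0, r4:2, r5:7, r6:10}

r0=0 r1=0 r2=0 r3=0 r4=2 r5=7 r6=10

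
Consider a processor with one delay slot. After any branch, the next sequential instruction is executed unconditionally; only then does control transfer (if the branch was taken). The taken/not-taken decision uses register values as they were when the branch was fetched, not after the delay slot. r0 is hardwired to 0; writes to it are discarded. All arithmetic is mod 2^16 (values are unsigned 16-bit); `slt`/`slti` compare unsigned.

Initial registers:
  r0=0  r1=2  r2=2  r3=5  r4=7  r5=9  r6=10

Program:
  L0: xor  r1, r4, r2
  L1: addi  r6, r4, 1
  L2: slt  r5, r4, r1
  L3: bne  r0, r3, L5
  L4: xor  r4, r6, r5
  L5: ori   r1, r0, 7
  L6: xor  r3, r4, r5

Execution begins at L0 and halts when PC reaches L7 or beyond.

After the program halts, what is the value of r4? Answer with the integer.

PC=0  xor  r1, r4, r2        | r0=0 r1=5 r2=2 r3=5 r4=7 r5=9 r6=10
PC=1  addi  r6, r4, 1        | r0=0 r1=5 r2=2 r3=5 r4=7 r5=9 r6=8
PC=2  slt  r5, r4, r1        | r0=0 r1=5 r2=2 r3=5 r4=7 r5=0 r6=8
PC=3  bne  r0, r3, L5        | r0=0 r1=5 r2=2 r3=5 r4=7 r5=0 r6=8  [TAKEN]
PC=4  xor  r4, r6, r5        | r0=0 r1=5 r2=2 r3=5 r4=8 r5=0 r6=8
PC=5  ori   r1, r0, 7        | r0=0 r1=7 r2=2 r3=5 r4=8 r5=0 r6=8
PC=6  xor  r3, r4, r5        | r0=0 r1=7 r2=2 r3=8 r4=8 r5=0 r6=8

8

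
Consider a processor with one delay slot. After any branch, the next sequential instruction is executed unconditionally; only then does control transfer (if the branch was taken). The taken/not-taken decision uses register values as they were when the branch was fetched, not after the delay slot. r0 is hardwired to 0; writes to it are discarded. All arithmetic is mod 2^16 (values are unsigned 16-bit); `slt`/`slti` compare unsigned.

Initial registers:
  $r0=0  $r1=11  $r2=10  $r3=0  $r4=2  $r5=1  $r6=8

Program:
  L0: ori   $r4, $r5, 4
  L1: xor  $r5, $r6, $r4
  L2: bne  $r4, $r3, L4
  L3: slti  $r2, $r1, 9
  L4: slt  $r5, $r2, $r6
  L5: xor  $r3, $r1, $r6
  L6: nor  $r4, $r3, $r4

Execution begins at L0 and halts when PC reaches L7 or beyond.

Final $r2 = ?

0

  step pc=0: ori   $r4, $r5, 4  regs=(0,11,10,0,5,1,8)
  step pc=1: xor  $r5, $r6, $r4  regs=(0,11,10,0,5,13,8)
  step pc=2: bne  $r4, $r3, L4  cond=T  regs=(0,11,10,0,5,13,8)
  step pc=3: slti  $r2, $r1, 9  regs=(0,11,0,0,5,13,8)
  step pc=4: slt  $r5, $r2, $r6  regs=(0,11,0,0,5,1,8)
  step pc=5: xor  $r3, $r1, $r6  regs=(0,11,0,3,5,1,8)
  step pc=6: nor  $r4, $r3, $r4  regs=(0,11,0,3,65528,1,8)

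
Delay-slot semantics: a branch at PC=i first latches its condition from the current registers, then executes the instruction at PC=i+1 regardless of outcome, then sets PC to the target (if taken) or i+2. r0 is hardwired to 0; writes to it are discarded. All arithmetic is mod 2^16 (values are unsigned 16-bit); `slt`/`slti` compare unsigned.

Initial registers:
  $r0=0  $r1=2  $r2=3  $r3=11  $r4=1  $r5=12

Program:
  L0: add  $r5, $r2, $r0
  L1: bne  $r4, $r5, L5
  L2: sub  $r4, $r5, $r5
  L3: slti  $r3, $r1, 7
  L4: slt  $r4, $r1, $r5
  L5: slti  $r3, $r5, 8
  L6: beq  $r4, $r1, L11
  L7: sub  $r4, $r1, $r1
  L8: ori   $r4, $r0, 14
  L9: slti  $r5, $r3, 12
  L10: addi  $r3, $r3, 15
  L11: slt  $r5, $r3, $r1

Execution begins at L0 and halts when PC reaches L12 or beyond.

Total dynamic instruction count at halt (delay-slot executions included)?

10

#0 add  $r5, $r2, $r0 ; 0/2/3/11/1/3
#1 bne  $r4, $r5, L5 ; 0/2/3/11/1/3 ; →target
#2 sub  $r4, $r5, $r5 ; 0/2/3/11/0/3
#5 slti  $r3, $r5, 8 ; 0/2/3/1/0/3
#6 beq  $r4, $r1, L11 ; 0/2/3/1/0/3 ; →fallthru
#7 sub  $r4, $r1, $r1 ; 0/2/3/1/0/3
#8 ori   $r4, $r0, 14 ; 0/2/3/1/14/3
#9 slti  $r5, $r3, 12 ; 0/2/3/1/14/1
#10 addi  $r3, $r3, 15 ; 0/2/3/16/14/1
#11 slt  $r5, $r3, $r1 ; 0/2/3/16/14/0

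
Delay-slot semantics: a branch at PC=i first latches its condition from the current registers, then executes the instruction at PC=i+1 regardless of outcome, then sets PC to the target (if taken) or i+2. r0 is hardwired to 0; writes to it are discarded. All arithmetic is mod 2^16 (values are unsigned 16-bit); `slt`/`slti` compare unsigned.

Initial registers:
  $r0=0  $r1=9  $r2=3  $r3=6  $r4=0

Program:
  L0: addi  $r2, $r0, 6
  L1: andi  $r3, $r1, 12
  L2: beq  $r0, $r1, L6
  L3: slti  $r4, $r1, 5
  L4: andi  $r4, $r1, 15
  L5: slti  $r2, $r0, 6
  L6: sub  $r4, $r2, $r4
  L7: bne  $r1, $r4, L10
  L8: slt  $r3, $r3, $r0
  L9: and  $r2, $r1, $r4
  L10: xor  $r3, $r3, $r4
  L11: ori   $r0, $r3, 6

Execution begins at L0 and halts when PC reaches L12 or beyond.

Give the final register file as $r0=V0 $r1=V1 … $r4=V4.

$r0=0 $r1=9 $r2=1 $r3=65528 $r4=65528

  step pc=0: addi  $r2, $r0, 6  regs=(0,9,6,6,0)
  step pc=1: andi  $r3, $r1, 12  regs=(0,9,6,8,0)
  step pc=2: beq  $r0, $r1, L6  cond=F  regs=(0,9,6,8,0)
  step pc=3: slti  $r4, $r1, 5  regs=(0,9,6,8,0)
  step pc=4: andi  $r4, $r1, 15  regs=(0,9,6,8,9)
  step pc=5: slti  $r2, $r0, 6  regs=(0,9,1,8,9)
  step pc=6: sub  $r4, $r2, $r4  regs=(0,9,1,8,65528)
  step pc=7: bne  $r1, $r4, L10  cond=T  regs=(0,9,1,8,65528)
  step pc=8: slt  $r3, $r3, $r0  regs=(0,9,1,0,65528)
  step pc=10: xor  $r3, $r3, $r4  regs=(0,9,1,65528,65528)
  step pc=11: ori   $r0, $r3, 6  regs=(0,9,1,65528,65528)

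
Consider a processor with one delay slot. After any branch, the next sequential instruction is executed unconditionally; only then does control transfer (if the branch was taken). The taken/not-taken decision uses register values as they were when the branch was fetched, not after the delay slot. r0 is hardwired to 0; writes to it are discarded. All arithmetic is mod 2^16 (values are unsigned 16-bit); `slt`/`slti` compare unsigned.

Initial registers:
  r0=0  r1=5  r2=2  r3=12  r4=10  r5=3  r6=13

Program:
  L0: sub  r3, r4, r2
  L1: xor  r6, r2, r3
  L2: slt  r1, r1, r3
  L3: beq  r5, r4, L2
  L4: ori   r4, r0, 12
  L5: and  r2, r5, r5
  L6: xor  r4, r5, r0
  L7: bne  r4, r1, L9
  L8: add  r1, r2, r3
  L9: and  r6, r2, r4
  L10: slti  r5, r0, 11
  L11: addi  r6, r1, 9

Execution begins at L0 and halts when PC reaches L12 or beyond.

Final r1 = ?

#0 sub  r3, r4, r2 ; 0/5/2/8/10/3/13
#1 xor  r6, r2, r3 ; 0/5/2/8/10/3/10
#2 slt  r1, r1, r3 ; 0/1/2/8/10/3/10
#3 beq  r5, r4, L2 ; 0/1/2/8/10/3/10 ; →fallthru
#4 ori   r4, r0, 12 ; 0/1/2/8/12/3/10
#5 and  r2, r5, r5 ; 0/1/3/8/12/3/10
#6 xor  r4, r5, r0 ; 0/1/3/8/3/3/10
#7 bne  r4, r1, L9 ; 0/1/3/8/3/3/10 ; →target
#8 add  r1, r2, r3 ; 0/11/3/8/3/3/10
#9 and  r6, r2, r4 ; 0/11/3/8/3/3/3
#10 slti  r5, r0, 11 ; 0/11/3/8/3/1/3
#11 addi  r6, r1, 9 ; 0/11/3/8/3/1/20

11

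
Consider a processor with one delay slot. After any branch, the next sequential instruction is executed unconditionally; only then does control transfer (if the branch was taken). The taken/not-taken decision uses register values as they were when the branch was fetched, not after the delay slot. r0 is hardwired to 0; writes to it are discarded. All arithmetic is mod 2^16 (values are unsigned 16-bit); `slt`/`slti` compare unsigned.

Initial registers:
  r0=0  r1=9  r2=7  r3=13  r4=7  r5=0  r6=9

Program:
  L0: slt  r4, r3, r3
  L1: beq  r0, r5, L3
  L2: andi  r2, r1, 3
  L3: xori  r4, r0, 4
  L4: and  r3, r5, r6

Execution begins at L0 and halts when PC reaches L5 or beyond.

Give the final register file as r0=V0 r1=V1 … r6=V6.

r0=0 r1=9 r2=1 r3=0 r4=4 r5=0 r6=9

  step pc=0: slt  r4, r3, r3  regs=(0,9,7,13,0,0,9)
  step pc=1: beq  r0, r5, L3  cond=T  regs=(0,9,7,13,0,0,9)
  step pc=2: andi  r2, r1, 3  regs=(0,9,1,13,0,0,9)
  step pc=3: xori  r4, r0, 4  regs=(0,9,1,13,4,0,9)
  step pc=4: and  r3, r5, r6  regs=(0,9,1,0,4,0,9)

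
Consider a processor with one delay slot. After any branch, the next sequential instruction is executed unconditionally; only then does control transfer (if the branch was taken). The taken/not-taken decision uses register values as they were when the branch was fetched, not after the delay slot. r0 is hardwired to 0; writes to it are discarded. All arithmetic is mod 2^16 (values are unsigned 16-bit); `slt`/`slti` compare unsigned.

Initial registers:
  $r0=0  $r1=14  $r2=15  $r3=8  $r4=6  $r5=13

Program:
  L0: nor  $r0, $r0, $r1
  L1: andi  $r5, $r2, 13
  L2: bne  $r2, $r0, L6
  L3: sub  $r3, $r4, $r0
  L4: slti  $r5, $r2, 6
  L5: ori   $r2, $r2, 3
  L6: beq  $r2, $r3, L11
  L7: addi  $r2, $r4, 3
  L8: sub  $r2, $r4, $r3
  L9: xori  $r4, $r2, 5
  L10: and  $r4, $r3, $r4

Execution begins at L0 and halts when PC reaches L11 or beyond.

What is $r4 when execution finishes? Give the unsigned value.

4

PC=0  nor  $r0, $r0, $r1     | $r0=0 $r1=14 $r2=15 $r3=8 $r4=6 $r5=13
PC=1  andi  $r5, $r2, 13     | $r0=0 $r1=14 $r2=15 $r3=8 $r4=6 $r5=13
PC=2  bne  $r2, $r0, L6      | $r0=0 $r1=14 $r2=15 $r3=8 $r4=6 $r5=13  [TAKEN]
PC=3  sub  $r3, $r4, $r0     | $r0=0 $r1=14 $r2=15 $r3=6 $r4=6 $r5=13
PC=6  beq  $r2, $r3, L11     | $r0=0 $r1=14 $r2=15 $r3=6 $r4=6 $r5=13  [not taken]
PC=7  addi  $r2, $r4, 3      | $r0=0 $r1=14 $r2=9 $r3=6 $r4=6 $r5=13
PC=8  sub  $r2, $r4, $r3     | $r0=0 $r1=14 $r2=0 $r3=6 $r4=6 $r5=13
PC=9  xori  $r4, $r2, 5      | $r0=0 $r1=14 $r2=0 $r3=6 $r4=5 $r5=13
PC=10 and  $r4, $r3, $r4     | $r0=0 $r1=14 $r2=0 $r3=6 $r4=4 $r5=13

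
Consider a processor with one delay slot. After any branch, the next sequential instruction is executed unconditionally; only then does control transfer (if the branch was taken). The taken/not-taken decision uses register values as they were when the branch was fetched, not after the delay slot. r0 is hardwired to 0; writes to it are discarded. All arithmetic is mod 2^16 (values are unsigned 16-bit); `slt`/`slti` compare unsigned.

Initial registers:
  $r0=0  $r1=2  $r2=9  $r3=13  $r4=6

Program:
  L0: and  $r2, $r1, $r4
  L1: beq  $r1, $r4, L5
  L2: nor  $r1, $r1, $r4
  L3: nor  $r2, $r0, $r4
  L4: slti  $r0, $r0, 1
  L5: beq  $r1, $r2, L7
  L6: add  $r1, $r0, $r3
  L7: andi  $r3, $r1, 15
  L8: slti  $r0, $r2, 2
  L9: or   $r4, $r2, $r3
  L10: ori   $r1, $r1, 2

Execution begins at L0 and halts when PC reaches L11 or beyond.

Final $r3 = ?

13

PC=0  and  $r2, $r1, $r4     | $r0=0 $r1=2 $r2=2 $r3=13 $r4=6
PC=1  beq  $r1, $r4, L5      | $r0=0 $r1=2 $r2=2 $r3=13 $r4=6  [not taken]
PC=2  nor  $r1, $r1, $r4     | $r0=0 $r1=65529 $r2=2 $r3=13 $r4=6
PC=3  nor  $r2, $r0, $r4     | $r0=0 $r1=65529 $r2=65529 $r3=13 $r4=6
PC=4  slti  $r0, $r0, 1      | $r0=0 $r1=65529 $r2=65529 $r3=13 $r4=6
PC=5  beq  $r1, $r2, L7      | $r0=0 $r1=65529 $r2=65529 $r3=13 $r4=6  [TAKEN]
PC=6  add  $r1, $r0, $r3     | $r0=0 $r1=13 $r2=65529 $r3=13 $r4=6
PC=7  andi  $r3, $r1, 15     | $r0=0 $r1=13 $r2=65529 $r3=13 $r4=6
PC=8  slti  $r0, $r2, 2      | $r0=0 $r1=13 $r2=65529 $r3=13 $r4=6
PC=9  or   $r4, $r2, $r3     | $r0=0 $r1=13 $r2=65529 $r3=13 $r4=65533
PC=10 ori   $r1, $r1, 2      | $r0=0 $r1=15 $r2=65529 $r3=13 $r4=65533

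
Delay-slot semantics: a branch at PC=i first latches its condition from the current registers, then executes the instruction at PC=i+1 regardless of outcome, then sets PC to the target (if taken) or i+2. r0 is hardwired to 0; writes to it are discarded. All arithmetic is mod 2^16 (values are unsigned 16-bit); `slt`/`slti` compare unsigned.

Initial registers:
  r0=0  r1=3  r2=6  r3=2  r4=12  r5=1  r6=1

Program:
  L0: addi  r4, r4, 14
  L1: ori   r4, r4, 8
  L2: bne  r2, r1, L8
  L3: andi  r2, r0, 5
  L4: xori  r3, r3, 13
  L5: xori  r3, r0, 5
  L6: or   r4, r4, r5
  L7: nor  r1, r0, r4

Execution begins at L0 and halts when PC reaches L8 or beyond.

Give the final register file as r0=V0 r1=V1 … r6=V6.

#0 addi  r4, r4, 14 ; 0/3/6/2/26/1/1
#1 ori   r4, r4, 8 ; 0/3/6/2/26/1/1
#2 bne  r2, r1, L8 ; 0/3/6/2/26/1/1 ; →target
#3 andi  r2, r0, 5 ; 0/3/0/2/26/1/1

r0=0 r1=3 r2=0 r3=2 r4=26 r5=1 r6=1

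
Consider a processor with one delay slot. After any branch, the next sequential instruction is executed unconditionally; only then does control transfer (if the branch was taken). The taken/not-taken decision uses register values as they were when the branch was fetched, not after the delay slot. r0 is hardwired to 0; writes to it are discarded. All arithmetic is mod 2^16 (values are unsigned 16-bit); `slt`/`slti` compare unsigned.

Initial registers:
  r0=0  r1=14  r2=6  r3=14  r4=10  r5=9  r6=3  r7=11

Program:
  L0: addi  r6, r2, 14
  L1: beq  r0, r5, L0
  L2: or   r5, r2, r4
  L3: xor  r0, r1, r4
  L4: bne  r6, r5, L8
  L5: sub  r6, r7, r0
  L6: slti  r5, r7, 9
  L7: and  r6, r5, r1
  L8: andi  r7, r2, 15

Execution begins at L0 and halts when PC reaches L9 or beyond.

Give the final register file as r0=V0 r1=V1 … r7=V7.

r0=0 r1=14 r2=6 r3=14 r4=10 r5=14 r6=11 r7=6

PC=0  addi  r6, r2, 14       | r0=0 r1=14 r2=6 r3=14 r4=10 r5=9 r6=20 r7=11
PC=1  beq  r0, r5, L0        | r0=0 r1=14 r2=6 r3=14 r4=10 r5=9 r6=20 r7=11  [not taken]
PC=2  or   r5, r2, r4        | r0=0 r1=14 r2=6 r3=14 r4=10 r5=14 r6=20 r7=11
PC=3  xor  r0, r1, r4        | r0=0 r1=14 r2=6 r3=14 r4=10 r5=14 r6=20 r7=11
PC=4  bne  r6, r5, L8        | r0=0 r1=14 r2=6 r3=14 r4=10 r5=14 r6=20 r7=11  [TAKEN]
PC=5  sub  r6, r7, r0        | r0=0 r1=14 r2=6 r3=14 r4=10 r5=14 r6=11 r7=11
PC=8  andi  r7, r2, 15       | r0=0 r1=14 r2=6 r3=14 r4=10 r5=14 r6=11 r7=6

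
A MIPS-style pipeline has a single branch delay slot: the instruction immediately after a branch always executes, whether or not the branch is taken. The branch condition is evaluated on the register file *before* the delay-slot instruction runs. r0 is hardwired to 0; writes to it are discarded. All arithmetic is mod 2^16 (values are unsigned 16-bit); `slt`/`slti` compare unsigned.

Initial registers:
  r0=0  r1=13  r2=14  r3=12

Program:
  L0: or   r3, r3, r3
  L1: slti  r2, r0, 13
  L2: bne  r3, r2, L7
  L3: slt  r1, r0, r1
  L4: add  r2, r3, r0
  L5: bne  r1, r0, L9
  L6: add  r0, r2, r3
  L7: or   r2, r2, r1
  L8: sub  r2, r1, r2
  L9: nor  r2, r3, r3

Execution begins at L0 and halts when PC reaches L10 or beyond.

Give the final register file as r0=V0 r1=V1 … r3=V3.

r0=0 r1=1 r2=65523 r3=12

PC=0  or   r3, r3, r3        | r0=0 r1=13 r2=14 r3=12
PC=1  slti  r2, r0, 13       | r0=0 r1=13 r2=1 r3=12
PC=2  bne  r3, r2, L7        | r0=0 r1=13 r2=1 r3=12  [TAKEN]
PC=3  slt  r1, r0, r1        | r0=0 r1=1 r2=1 r3=12
PC=7  or   r2, r2, r1        | r0=0 r1=1 r2=1 r3=12
PC=8  sub  r2, r1, r2        | r0=0 r1=1 r2=0 r3=12
PC=9  nor  r2, r3, r3        | r0=0 r1=1 r2=65523 r3=12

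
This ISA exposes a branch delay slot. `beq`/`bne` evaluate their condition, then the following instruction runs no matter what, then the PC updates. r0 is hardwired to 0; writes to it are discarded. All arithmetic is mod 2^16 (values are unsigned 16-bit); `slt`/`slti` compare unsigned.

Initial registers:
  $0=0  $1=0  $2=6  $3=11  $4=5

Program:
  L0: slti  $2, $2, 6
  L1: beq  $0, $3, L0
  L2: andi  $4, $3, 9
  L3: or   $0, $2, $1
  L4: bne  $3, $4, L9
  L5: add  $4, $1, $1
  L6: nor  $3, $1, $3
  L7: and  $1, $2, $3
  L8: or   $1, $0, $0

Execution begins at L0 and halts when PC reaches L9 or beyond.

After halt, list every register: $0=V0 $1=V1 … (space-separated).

#0 slti  $2, $2, 6 ; 0/0/0/11/5
#1 beq  $0, $3, L0 ; 0/0/0/11/5 ; →fallthru
#2 andi  $4, $3, 9 ; 0/0/0/11/9
#3 or   $0, $2, $1 ; 0/0/0/11/9
#4 bne  $3, $4, L9 ; 0/0/0/11/9 ; →target
#5 add  $4, $1, $1 ; 0/0/0/11/0

$0=0 $1=0 $2=0 $3=11 $4=0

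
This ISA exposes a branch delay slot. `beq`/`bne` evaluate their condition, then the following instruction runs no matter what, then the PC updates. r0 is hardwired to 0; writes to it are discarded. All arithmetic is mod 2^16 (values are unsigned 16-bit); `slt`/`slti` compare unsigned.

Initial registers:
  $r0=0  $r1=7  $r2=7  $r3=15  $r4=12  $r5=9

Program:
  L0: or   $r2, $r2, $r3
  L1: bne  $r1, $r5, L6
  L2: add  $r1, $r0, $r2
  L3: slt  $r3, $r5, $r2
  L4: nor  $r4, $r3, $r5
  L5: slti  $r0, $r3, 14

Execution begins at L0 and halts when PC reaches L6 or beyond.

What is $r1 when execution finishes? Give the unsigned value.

15

#0 or   $r2, $r2, $r3 ; 0/7/15/15/12/9
#1 bne  $r1, $r5, L6 ; 0/7/15/15/12/9 ; →target
#2 add  $r1, $r0, $r2 ; 0/15/15/15/12/9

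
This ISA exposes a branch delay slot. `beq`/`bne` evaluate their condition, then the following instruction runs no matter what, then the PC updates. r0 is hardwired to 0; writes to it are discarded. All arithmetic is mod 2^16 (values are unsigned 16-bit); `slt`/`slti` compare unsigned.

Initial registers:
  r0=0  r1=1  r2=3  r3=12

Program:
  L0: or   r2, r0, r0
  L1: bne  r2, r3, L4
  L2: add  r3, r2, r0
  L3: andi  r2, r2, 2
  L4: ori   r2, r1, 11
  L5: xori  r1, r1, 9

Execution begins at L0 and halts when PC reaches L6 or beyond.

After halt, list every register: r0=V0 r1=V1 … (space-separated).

r0=0 r1=8 r2=11 r3=0

[0] or   r2, r0, r0  →  {r0:0, r1:1, r2:0, r3:12}
[1] bne  r2, r3, L4  →  {r0:0, r1:1, r2:0, r3:12}  ⟨branch taken⟩
[2] add  r3, r2, r0  →  {r0:0, r1:1, r2:0, r3:0}
[4] ori   r2, r1, 11  →  {r0:0, r1:1, r2:11, r3:0}
[5] xori  r1, r1, 9  →  {r0:0, r1:8, r2:11, r3:0}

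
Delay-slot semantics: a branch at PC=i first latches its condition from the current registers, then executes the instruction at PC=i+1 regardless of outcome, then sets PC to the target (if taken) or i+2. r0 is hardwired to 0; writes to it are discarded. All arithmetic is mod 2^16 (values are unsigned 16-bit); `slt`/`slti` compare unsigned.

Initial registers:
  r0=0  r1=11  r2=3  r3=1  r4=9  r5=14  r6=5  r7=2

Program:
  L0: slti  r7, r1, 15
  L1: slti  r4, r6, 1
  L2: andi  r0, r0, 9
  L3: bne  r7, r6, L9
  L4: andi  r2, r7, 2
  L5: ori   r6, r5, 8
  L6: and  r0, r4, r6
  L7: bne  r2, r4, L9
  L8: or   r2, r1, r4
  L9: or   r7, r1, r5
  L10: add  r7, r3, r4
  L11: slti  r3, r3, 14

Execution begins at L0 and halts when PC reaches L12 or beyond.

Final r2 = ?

0

PC=0  slti  r7, r1, 15       | r0=0 r1=11 r2=3 r3=1 r4=9 r5=14 r6=5 r7=1
PC=1  slti  r4, r6, 1        | r0=0 r1=11 r2=3 r3=1 r4=0 r5=14 r6=5 r7=1
PC=2  andi  r0, r0, 9        | r0=0 r1=11 r2=3 r3=1 r4=0 r5=14 r6=5 r7=1
PC=3  bne  r7, r6, L9        | r0=0 r1=11 r2=3 r3=1 r4=0 r5=14 r6=5 r7=1  [TAKEN]
PC=4  andi  r2, r7, 2        | r0=0 r1=11 r2=0 r3=1 r4=0 r5=14 r6=5 r7=1
PC=9  or   r7, r1, r5        | r0=0 r1=11 r2=0 r3=1 r4=0 r5=14 r6=5 r7=15
PC=10 add  r7, r3, r4        | r0=0 r1=11 r2=0 r3=1 r4=0 r5=14 r6=5 r7=1
PC=11 slti  r3, r3, 14       | r0=0 r1=11 r2=0 r3=1 r4=0 r5=14 r6=5 r7=1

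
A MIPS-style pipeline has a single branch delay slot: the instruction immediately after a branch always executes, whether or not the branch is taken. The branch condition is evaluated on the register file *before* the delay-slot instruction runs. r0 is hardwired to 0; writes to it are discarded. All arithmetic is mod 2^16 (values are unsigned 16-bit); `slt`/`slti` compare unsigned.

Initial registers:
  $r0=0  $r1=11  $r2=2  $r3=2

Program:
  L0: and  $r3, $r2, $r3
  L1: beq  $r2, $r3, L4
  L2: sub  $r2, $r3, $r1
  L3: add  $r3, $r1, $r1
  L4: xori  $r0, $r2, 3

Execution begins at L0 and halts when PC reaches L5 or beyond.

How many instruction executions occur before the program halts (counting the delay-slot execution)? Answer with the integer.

4

[0] and  $r3, $r2, $r3  →  {$r0:0, $r1:11, $r2:2, $r3:2}
[1] beq  $r2, $r3, L4  →  {$r0:0, $r1:11, $r2:2, $r3:2}  ⟨branch taken⟩
[2] sub  $r2, $r3, $r1  →  {$r0:0, $r1:11, $r2:65527, $r3:2}
[4] xori  $r0, $r2, 3  →  {$r0:0, $r1:11, $r2:65527, $r3:2}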